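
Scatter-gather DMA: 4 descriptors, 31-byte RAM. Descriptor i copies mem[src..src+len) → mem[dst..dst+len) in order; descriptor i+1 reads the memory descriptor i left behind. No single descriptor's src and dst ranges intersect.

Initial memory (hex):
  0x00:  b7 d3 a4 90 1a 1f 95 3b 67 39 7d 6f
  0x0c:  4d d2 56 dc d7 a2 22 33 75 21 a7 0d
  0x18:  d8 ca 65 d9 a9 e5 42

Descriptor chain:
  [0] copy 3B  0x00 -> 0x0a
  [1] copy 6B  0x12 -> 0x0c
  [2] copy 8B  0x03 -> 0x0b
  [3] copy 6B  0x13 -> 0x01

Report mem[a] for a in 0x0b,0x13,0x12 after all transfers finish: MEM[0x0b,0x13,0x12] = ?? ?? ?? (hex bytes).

MEM[0x0b,0x13,0x12] = 90 33 b7

  after D0: wrote 3B at 0x0a = b7d3a4
  after D1: wrote 6B at 0x0c = 22337521a70d
  after D2: wrote 8B at 0x0b = 901a1f953b6739b7
  after D3: wrote 6B at 0x01 = 337521a70dd8
query mem[0x0b]=0x90, mem[0x13]=0x33, mem[0x12]=0xb7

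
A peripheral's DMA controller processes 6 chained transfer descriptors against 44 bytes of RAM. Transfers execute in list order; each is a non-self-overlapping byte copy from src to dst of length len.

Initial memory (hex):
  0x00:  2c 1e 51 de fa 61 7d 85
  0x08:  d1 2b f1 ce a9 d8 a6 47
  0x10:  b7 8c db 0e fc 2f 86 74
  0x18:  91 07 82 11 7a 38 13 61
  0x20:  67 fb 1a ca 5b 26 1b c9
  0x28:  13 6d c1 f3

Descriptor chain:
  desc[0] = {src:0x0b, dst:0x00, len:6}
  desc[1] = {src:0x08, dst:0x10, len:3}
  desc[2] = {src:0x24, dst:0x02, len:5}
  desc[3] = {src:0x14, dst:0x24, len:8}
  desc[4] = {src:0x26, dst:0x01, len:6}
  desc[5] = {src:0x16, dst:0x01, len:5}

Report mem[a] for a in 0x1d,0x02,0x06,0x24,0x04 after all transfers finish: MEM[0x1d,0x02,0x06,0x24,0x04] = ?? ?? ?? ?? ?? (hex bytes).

D0: mem[0x00..0x05] <- [ce a9 d8 a6 47 b7]
D1: mem[0x10..0x12] <- [d1 2b f1]
D2: mem[0x02..0x06] <- [5b 26 1b c9 13]
D3: mem[0x24..0x2b] <- [fc 2f 86 74 91 07 82 11]
D4: mem[0x01..0x06] <- [86 74 91 07 82 11]
D5: mem[0x01..0x05] <- [86 74 91 07 82]
query mem[0x1d]=0x38, mem[0x02]=0x74, mem[0x06]=0x11, mem[0x24]=0xfc, mem[0x04]=0x07

MEM[0x1d,0x02,0x06,0x24,0x04] = 38 74 11 fc 07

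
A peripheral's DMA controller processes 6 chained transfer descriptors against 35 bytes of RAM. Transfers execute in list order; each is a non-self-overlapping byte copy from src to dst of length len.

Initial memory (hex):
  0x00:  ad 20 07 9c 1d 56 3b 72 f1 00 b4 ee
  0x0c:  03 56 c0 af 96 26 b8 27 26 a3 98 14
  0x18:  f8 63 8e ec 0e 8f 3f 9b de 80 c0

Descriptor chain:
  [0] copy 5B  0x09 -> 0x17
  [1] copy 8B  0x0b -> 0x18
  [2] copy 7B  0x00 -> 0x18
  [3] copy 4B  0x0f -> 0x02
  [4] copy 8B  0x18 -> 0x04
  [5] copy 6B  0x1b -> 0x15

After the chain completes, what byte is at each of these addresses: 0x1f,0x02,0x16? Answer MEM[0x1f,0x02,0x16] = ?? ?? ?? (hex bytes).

D0: mem[0x17..0x1b] <- [00 b4 ee 03 56]
D1: mem[0x18..0x1f] <- [ee 03 56 c0 af 96 26 b8]
D2: mem[0x18..0x1e] <- [ad 20 07 9c 1d 56 3b]
D3: mem[0x02..0x05] <- [af 96 26 b8]
D4: mem[0x04..0x0b] <- [ad 20 07 9c 1d 56 3b b8]
D5: mem[0x15..0x1a] <- [9c 1d 56 3b b8 de]
query mem[0x1f]=0xb8, mem[0x02]=0xaf, mem[0x16]=0x1d

MEM[0x1f,0x02,0x16] = b8 af 1d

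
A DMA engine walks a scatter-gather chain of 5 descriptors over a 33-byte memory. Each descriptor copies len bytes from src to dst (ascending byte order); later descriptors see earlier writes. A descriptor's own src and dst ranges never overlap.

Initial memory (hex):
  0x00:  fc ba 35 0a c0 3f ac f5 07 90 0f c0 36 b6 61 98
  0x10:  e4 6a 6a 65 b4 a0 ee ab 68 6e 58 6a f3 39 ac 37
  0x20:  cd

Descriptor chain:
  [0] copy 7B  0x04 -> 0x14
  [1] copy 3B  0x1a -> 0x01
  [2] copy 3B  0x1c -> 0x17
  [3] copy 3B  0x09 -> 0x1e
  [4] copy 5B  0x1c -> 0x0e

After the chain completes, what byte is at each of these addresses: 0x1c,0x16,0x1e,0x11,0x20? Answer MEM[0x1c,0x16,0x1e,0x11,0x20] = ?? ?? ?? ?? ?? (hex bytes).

MEM[0x1c,0x16,0x1e,0x11,0x20] = f3 ac 90 0f c0

  after D0: wrote 7B at 0x14 = c03facf507900f
  after D1: wrote 3B at 0x01 = 0f6af3
  after D2: wrote 3B at 0x17 = f339ac
  after D3: wrote 3B at 0x1e = 900fc0
  after D4: wrote 5B at 0x0e = f339900fc0
query mem[0x1c]=0xf3, mem[0x16]=0xac, mem[0x1e]=0x90, mem[0x11]=0x0f, mem[0x20]=0xc0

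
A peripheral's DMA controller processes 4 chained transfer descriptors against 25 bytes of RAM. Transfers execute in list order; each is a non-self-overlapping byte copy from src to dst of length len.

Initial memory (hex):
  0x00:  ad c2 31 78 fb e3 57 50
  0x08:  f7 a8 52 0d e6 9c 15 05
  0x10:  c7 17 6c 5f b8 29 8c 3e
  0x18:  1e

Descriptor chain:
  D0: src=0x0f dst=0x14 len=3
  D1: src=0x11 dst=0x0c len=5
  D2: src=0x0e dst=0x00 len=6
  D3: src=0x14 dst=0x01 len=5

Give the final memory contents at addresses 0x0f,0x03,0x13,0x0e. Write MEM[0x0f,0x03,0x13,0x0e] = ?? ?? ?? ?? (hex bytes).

  after D0: wrote 3B at 0x14 = 05c717
  after D1: wrote 5B at 0x0c = 176c5f05c7
  after D2: wrote 6B at 0x00 = 5f05c7176c5f
  after D3: wrote 5B at 0x01 = 05c7173e1e
query mem[0x0f]=0x05, mem[0x03]=0x17, mem[0x13]=0x5f, mem[0x0e]=0x5f

MEM[0x0f,0x03,0x13,0x0e] = 05 17 5f 5f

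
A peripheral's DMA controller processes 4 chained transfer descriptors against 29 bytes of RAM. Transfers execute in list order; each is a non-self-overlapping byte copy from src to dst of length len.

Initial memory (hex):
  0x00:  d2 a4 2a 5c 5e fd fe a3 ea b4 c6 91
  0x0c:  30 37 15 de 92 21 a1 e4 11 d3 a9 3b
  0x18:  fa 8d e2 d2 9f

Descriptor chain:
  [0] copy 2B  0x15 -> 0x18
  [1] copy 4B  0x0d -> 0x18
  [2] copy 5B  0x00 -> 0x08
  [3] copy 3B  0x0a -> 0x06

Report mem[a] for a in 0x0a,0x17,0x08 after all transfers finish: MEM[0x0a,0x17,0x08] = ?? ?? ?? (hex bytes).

[0] 0x15->0x18 len=2 : d3 a9
[1] 0x0d->0x18 len=4 : 37 15 de 92
[2] 0x00->0x08 len=5 : d2 a4 2a 5c 5e
[3] 0x0a->0x06 len=3 : 2a 5c 5e
query mem[0x0a]=0x2a, mem[0x17]=0x3b, mem[0x08]=0x5e

MEM[0x0a,0x17,0x08] = 2a 3b 5e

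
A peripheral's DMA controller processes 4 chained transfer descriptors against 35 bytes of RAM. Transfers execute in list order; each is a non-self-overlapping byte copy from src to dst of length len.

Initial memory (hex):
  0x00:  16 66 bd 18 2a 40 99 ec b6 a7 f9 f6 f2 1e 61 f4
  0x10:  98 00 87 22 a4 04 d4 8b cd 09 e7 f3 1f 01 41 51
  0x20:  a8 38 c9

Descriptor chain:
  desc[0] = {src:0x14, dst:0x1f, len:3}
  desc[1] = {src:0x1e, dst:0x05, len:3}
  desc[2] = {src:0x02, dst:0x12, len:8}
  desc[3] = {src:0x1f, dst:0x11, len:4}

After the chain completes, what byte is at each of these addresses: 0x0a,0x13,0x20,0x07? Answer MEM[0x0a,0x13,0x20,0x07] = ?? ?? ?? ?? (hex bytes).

MEM[0x0a,0x13,0x20,0x07] = f9 d4 04 04

D0: mem[0x1f..0x21] <- [a4 04 d4]
D1: mem[0x05..0x07] <- [41 a4 04]
D2: mem[0x12..0x19] <- [bd 18 2a 41 a4 04 b6 a7]
D3: mem[0x11..0x14] <- [a4 04 d4 c9]
query mem[0x0a]=0xf9, mem[0x13]=0xd4, mem[0x20]=0x04, mem[0x07]=0x04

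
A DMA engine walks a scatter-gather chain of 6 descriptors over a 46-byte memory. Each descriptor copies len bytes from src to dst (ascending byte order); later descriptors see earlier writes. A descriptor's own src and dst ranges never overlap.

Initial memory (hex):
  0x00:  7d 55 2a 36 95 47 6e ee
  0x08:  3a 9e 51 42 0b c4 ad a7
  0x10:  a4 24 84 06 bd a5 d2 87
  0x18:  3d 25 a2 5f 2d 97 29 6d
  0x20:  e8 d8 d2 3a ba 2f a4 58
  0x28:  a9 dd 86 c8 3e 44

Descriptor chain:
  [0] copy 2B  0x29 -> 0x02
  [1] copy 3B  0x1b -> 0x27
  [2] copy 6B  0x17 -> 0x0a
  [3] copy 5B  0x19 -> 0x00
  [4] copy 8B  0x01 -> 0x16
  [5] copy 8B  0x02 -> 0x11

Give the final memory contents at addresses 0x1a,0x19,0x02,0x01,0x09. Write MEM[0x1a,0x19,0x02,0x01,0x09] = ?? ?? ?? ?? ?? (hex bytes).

MEM[0x1a,0x19,0x02,0x01,0x09] = 47 97 5f a2 9e

[0] 0x29->0x02 len=2 : dd 86
[1] 0x1b->0x27 len=3 : 5f 2d 97
[2] 0x17->0x0a len=6 : 87 3d 25 a2 5f 2d
[3] 0x19->0x00 len=5 : 25 a2 5f 2d 97
[4] 0x01->0x16 len=8 : a2 5f 2d 97 47 6e ee 3a
[5] 0x02->0x11 len=8 : 5f 2d 97 47 6e ee 3a 9e
query mem[0x1a]=0x47, mem[0x19]=0x97, mem[0x02]=0x5f, mem[0x01]=0xa2, mem[0x09]=0x9e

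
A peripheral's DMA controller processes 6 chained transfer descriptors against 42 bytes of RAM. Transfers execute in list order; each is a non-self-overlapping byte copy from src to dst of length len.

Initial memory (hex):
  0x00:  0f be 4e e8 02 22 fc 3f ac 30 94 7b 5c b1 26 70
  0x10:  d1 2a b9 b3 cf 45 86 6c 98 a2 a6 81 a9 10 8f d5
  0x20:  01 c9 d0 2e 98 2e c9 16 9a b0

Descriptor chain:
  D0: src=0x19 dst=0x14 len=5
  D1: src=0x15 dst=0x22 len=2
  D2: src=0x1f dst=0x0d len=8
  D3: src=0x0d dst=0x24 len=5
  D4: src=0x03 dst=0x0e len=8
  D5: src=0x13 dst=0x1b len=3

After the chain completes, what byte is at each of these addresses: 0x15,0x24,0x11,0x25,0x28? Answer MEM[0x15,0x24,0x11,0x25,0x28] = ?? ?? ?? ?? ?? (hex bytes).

  after D0: wrote 5B at 0x14 = a2a681a910
  after D1: wrote 2B at 0x22 = a681
  after D2: wrote 8B at 0x0d = d501c9a681982ec9
  after D3: wrote 5B at 0x24 = d501c9a681
  after D4: wrote 8B at 0x0e = e80222fc3fac3094
  after D5: wrote 3B at 0x1b = ac3094
query mem[0x15]=0x94, mem[0x24]=0xd5, mem[0x11]=0xfc, mem[0x25]=0x01, mem[0x28]=0x81

MEM[0x15,0x24,0x11,0x25,0x28] = 94 d5 fc 01 81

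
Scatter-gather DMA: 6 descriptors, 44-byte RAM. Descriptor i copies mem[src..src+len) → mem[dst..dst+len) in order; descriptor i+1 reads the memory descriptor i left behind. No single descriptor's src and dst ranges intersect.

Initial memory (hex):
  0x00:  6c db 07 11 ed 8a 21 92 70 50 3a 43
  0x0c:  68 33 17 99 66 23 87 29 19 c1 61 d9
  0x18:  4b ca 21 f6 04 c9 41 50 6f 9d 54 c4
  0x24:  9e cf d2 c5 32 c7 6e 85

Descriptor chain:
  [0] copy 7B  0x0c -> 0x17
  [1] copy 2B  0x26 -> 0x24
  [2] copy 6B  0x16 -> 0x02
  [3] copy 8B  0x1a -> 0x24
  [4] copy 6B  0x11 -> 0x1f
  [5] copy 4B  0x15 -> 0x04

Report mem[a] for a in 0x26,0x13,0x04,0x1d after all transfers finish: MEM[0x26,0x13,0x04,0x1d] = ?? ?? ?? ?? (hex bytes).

MEM[0x26,0x13,0x04,0x1d] = 23 29 c1 87

  after D0: wrote 7B at 0x17 = 68331799662387
  after D1: wrote 2B at 0x24 = d2c5
  after D2: wrote 6B at 0x02 = 616833179966
  after D3: wrote 8B at 0x24 = 9966238741506f9d
  after D4: wrote 6B at 0x1f = 23872919c161
  after D5: wrote 4B at 0x04 = c1616833
query mem[0x26]=0x23, mem[0x13]=0x29, mem[0x04]=0xc1, mem[0x1d]=0x87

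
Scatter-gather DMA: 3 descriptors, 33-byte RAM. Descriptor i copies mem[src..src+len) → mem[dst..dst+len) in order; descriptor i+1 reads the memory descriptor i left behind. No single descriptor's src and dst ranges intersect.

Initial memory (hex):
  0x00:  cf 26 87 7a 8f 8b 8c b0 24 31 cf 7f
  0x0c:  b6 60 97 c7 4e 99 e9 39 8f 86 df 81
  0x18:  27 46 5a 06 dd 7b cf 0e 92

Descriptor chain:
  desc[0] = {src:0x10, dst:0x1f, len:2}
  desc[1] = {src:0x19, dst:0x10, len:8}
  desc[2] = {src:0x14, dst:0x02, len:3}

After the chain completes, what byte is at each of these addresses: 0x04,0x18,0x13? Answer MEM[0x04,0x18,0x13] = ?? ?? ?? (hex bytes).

[0] 0x10->0x1f len=2 : 4e 99
[1] 0x19->0x10 len=8 : 46 5a 06 dd 7b cf 4e 99
[2] 0x14->0x02 len=3 : 7b cf 4e
query mem[0x04]=0x4e, mem[0x18]=0x27, mem[0x13]=0xdd

MEM[0x04,0x18,0x13] = 4e 27 dd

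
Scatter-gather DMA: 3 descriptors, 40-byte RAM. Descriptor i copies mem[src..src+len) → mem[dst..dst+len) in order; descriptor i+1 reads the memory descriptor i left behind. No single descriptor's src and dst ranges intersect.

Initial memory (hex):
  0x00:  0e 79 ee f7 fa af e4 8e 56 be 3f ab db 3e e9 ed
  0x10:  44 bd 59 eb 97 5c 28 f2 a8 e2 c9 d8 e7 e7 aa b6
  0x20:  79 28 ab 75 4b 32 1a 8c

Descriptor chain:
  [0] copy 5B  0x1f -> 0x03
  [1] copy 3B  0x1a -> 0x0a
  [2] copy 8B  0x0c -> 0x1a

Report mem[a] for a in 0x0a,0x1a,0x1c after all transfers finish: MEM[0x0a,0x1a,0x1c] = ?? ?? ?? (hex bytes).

MEM[0x0a,0x1a,0x1c] = c9 e7 e9

  after D0: wrote 5B at 0x03 = b67928ab75
  after D1: wrote 3B at 0x0a = c9d8e7
  after D2: wrote 8B at 0x1a = e73ee9ed44bd59eb
query mem[0x0a]=0xc9, mem[0x1a]=0xe7, mem[0x1c]=0xe9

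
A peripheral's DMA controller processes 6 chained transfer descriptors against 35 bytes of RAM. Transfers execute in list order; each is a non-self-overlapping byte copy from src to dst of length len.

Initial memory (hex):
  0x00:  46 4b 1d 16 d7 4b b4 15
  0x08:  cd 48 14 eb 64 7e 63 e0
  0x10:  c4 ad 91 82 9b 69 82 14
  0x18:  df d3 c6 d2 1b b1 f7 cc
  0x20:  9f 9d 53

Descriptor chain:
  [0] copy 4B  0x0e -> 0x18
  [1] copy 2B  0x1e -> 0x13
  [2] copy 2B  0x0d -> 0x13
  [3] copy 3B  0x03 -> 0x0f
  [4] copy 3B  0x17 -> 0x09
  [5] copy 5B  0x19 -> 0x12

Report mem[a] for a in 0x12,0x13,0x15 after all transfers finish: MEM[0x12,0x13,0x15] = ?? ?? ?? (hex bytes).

MEM[0x12,0x13,0x15] = e0 c4 1b

D0: mem[0x18..0x1b] <- [63 e0 c4 ad]
D1: mem[0x13..0x14] <- [f7 cc]
D2: mem[0x13..0x14] <- [7e 63]
D3: mem[0x0f..0x11] <- [16 d7 4b]
D4: mem[0x09..0x0b] <- [14 63 e0]
D5: mem[0x12..0x16] <- [e0 c4 ad 1b b1]
query mem[0x12]=0xe0, mem[0x13]=0xc4, mem[0x15]=0x1b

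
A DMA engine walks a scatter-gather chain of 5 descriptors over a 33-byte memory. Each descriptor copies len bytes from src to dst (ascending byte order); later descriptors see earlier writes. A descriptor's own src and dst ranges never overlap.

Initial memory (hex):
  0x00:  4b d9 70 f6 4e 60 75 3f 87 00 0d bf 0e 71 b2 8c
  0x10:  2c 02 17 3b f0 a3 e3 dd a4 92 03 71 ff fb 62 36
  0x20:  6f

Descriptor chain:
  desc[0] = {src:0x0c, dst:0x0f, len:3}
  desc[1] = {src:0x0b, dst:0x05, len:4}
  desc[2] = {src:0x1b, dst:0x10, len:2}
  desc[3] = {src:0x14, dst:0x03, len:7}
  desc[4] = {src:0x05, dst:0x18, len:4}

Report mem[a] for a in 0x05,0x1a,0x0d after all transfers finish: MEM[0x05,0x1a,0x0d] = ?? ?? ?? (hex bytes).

#0 dst[0x0f+3] := {0x0e,0x71,0xb2}
#1 dst[0x05+4] := {0xbf,0x0e,0x71,0xb2}
#2 dst[0x10+2] := {0x71,0xff}
#3 dst[0x03+7] := {0xf0,0xa3,0xe3,0xdd,0xa4,0x92,0x03}
#4 dst[0x18+4] := {0xe3,0xdd,0xa4,0x92}
query mem[0x05]=0xe3, mem[0x1a]=0xa4, mem[0x0d]=0x71

MEM[0x05,0x1a,0x0d] = e3 a4 71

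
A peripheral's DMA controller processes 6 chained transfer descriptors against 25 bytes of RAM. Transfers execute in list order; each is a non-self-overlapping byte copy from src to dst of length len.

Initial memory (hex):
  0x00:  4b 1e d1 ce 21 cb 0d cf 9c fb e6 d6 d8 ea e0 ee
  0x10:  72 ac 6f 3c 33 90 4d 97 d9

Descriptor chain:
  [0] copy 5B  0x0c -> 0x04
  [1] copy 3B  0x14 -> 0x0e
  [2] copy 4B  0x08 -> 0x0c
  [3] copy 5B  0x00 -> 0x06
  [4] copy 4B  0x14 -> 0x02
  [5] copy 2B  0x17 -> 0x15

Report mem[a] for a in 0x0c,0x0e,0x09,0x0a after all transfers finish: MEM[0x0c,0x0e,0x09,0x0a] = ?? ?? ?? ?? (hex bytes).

MEM[0x0c,0x0e,0x09,0x0a] = 72 e6 ce d8

D0: mem[0x04..0x08] <- [d8 ea e0 ee 72]
D1: mem[0x0e..0x10] <- [33 90 4d]
D2: mem[0x0c..0x0f] <- [72 fb e6 d6]
D3: mem[0x06..0x0a] <- [4b 1e d1 ce d8]
D4: mem[0x02..0x05] <- [33 90 4d 97]
D5: mem[0x15..0x16] <- [97 d9]
query mem[0x0c]=0x72, mem[0x0e]=0xe6, mem[0x09]=0xce, mem[0x0a]=0xd8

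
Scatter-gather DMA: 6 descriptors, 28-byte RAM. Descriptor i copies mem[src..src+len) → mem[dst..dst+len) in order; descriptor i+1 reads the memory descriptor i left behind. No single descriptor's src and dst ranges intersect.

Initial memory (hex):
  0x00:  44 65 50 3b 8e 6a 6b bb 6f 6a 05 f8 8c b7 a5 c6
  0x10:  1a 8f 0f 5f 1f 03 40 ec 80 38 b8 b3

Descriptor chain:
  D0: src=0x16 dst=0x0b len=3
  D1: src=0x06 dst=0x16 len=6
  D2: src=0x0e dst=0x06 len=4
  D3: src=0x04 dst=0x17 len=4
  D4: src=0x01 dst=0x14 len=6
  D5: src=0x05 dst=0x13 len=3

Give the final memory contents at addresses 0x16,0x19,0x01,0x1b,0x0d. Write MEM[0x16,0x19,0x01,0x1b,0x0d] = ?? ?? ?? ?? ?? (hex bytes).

MEM[0x16,0x19,0x01,0x1b,0x0d] = 3b a5 65 40 80

#0 dst[0x0b+3] := {0x40,0xec,0x80}
#1 dst[0x16+6] := {0x6b,0xbb,0x6f,0x6a,0x05,0x40}
#2 dst[0x06+4] := {0xa5,0xc6,0x1a,0x8f}
#3 dst[0x17+4] := {0x8e,0x6a,0xa5,0xc6}
#4 dst[0x14+6] := {0x65,0x50,0x3b,0x8e,0x6a,0xa5}
#5 dst[0x13+3] := {0x6a,0xa5,0xc6}
query mem[0x16]=0x3b, mem[0x19]=0xa5, mem[0x01]=0x65, mem[0x1b]=0x40, mem[0x0d]=0x80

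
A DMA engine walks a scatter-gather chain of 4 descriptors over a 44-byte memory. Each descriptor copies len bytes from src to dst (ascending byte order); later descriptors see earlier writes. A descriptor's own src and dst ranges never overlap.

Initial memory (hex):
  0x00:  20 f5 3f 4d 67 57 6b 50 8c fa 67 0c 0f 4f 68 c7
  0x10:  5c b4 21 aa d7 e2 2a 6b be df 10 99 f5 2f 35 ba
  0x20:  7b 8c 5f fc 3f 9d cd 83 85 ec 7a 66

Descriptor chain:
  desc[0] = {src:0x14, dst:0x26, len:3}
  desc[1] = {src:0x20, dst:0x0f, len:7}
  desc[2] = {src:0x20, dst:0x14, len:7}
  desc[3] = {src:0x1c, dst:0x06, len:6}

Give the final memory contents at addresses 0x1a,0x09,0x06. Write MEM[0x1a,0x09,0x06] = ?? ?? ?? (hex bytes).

MEM[0x1a,0x09,0x06] = d7 ba f5

#0 dst[0x26+3] := {0xd7,0xe2,0x2a}
#1 dst[0x0f+7] := {0x7b,0x8c,0x5f,0xfc,0x3f,0x9d,0xd7}
#2 dst[0x14+7] := {0x7b,0x8c,0x5f,0xfc,0x3f,0x9d,0xd7}
#3 dst[0x06+6] := {0xf5,0x2f,0x35,0xba,0x7b,0x8c}
query mem[0x1a]=0xd7, mem[0x09]=0xba, mem[0x06]=0xf5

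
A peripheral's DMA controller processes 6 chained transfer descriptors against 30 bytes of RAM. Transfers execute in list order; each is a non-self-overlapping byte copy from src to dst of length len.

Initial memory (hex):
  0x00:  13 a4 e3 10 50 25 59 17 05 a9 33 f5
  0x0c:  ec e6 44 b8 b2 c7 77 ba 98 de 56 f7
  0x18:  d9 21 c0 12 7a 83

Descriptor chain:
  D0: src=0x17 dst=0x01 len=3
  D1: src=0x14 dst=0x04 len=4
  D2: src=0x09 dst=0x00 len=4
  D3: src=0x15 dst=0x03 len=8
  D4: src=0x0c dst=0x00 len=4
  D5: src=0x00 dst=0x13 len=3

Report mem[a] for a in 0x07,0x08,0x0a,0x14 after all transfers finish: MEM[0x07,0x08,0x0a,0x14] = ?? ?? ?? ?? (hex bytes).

MEM[0x07,0x08,0x0a,0x14] = 21 c0 7a e6

#0 dst[0x01+3] := {0xf7,0xd9,0x21}
#1 dst[0x04+4] := {0x98,0xde,0x56,0xf7}
#2 dst[0x00+4] := {0xa9,0x33,0xf5,0xec}
#3 dst[0x03+8] := {0xde,0x56,0xf7,0xd9,0x21,0xc0,0x12,0x7a}
#4 dst[0x00+4] := {0xec,0xe6,0x44,0xb8}
#5 dst[0x13+3] := {0xec,0xe6,0x44}
query mem[0x07]=0x21, mem[0x08]=0xc0, mem[0x0a]=0x7a, mem[0x14]=0xe6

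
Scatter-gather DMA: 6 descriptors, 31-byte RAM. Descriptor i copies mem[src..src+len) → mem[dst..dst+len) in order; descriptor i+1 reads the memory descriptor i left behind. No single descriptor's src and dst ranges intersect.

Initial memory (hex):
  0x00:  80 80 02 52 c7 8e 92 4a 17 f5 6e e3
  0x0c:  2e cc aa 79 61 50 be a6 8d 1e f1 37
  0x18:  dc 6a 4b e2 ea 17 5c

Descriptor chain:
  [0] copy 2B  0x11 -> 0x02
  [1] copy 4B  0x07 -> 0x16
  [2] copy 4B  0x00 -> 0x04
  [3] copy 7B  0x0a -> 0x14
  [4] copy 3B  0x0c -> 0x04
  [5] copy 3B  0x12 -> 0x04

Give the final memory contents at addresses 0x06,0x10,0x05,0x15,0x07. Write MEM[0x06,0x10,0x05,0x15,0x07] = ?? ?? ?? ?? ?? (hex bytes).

MEM[0x06,0x10,0x05,0x15,0x07] = 6e 61 a6 e3 be

#0 dst[0x02+2] := {0x50,0xbe}
#1 dst[0x16+4] := {0x4a,0x17,0xf5,0x6e}
#2 dst[0x04+4] := {0x80,0x80,0x50,0xbe}
#3 dst[0x14+7] := {0x6e,0xe3,0x2e,0xcc,0xaa,0x79,0x61}
#4 dst[0x04+3] := {0x2e,0xcc,0xaa}
#5 dst[0x04+3] := {0xbe,0xa6,0x6e}
query mem[0x06]=0x6e, mem[0x10]=0x61, mem[0x05]=0xa6, mem[0x15]=0xe3, mem[0x07]=0xbe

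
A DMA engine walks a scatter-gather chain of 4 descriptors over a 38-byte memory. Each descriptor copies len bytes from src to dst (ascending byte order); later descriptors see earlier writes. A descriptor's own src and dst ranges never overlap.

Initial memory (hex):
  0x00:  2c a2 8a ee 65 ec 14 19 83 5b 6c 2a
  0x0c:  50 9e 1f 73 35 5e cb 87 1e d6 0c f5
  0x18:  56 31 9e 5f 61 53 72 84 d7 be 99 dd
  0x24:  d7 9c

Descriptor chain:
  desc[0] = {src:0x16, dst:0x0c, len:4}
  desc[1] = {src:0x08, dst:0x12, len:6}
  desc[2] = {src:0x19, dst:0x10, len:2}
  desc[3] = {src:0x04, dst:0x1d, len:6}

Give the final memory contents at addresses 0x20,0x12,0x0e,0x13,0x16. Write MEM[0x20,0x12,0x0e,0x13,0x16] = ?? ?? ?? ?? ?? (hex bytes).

MEM[0x20,0x12,0x0e,0x13,0x16] = 19 83 56 5b 0c

D0: mem[0x0c..0x0f] <- [0c f5 56 31]
D1: mem[0x12..0x17] <- [83 5b 6c 2a 0c f5]
D2: mem[0x10..0x11] <- [31 9e]
D3: mem[0x1d..0x22] <- [65 ec 14 19 83 5b]
query mem[0x20]=0x19, mem[0x12]=0x83, mem[0x0e]=0x56, mem[0x13]=0x5b, mem[0x16]=0x0c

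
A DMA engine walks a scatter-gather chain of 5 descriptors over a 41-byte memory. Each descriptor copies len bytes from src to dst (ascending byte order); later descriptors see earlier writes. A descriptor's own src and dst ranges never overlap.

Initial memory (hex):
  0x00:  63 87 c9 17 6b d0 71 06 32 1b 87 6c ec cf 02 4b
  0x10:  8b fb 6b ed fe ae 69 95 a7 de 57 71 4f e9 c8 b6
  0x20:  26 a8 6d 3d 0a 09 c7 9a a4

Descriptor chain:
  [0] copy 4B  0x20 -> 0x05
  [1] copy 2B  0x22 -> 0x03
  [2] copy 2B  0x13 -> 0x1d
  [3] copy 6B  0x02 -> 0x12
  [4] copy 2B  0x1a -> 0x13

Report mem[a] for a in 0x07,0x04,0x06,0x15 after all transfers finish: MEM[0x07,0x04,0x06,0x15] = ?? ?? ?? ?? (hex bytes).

MEM[0x07,0x04,0x06,0x15] = 6d 3d a8 26

[0] 0x20->0x05 len=4 : 26 a8 6d 3d
[1] 0x22->0x03 len=2 : 6d 3d
[2] 0x13->0x1d len=2 : ed fe
[3] 0x02->0x12 len=6 : c9 6d 3d 26 a8 6d
[4] 0x1a->0x13 len=2 : 57 71
query mem[0x07]=0x6d, mem[0x04]=0x3d, mem[0x06]=0xa8, mem[0x15]=0x26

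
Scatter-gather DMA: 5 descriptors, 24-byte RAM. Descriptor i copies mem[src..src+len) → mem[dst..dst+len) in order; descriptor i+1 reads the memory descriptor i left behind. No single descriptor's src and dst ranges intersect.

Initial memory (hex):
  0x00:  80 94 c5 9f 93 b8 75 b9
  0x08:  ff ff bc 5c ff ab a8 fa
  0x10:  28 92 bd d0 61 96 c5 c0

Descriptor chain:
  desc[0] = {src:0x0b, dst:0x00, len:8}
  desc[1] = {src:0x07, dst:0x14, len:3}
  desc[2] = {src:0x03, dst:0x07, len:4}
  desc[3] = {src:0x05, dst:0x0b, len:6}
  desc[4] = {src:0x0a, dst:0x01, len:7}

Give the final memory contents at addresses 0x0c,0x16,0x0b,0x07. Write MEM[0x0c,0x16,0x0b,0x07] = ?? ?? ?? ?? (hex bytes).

  after D0: wrote 8B at 0x00 = 5cffaba8fa2892bd
  after D1: wrote 3B at 0x14 = bdffff
  after D2: wrote 4B at 0x07 = a8fa2892
  after D3: wrote 6B at 0x0b = 2892a8fa2892
  after D4: wrote 7B at 0x01 = 922892a8fa2892
query mem[0x0c]=0x92, mem[0x16]=0xff, mem[0x0b]=0x28, mem[0x07]=0x92

MEM[0x0c,0x16,0x0b,0x07] = 92 ff 28 92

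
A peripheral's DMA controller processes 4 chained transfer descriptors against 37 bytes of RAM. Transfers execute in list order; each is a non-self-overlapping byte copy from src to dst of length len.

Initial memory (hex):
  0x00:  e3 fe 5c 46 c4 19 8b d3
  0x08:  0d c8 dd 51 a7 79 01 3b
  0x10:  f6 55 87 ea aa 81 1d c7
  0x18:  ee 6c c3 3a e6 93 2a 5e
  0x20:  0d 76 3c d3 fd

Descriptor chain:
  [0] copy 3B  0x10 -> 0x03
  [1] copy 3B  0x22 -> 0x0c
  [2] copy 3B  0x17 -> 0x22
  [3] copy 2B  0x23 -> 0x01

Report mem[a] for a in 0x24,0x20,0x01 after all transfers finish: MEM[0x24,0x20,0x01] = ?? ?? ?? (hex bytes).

MEM[0x24,0x20,0x01] = 6c 0d ee

  after D0: wrote 3B at 0x03 = f65587
  after D1: wrote 3B at 0x0c = 3cd3fd
  after D2: wrote 3B at 0x22 = c7ee6c
  after D3: wrote 2B at 0x01 = ee6c
query mem[0x24]=0x6c, mem[0x20]=0x0d, mem[0x01]=0xee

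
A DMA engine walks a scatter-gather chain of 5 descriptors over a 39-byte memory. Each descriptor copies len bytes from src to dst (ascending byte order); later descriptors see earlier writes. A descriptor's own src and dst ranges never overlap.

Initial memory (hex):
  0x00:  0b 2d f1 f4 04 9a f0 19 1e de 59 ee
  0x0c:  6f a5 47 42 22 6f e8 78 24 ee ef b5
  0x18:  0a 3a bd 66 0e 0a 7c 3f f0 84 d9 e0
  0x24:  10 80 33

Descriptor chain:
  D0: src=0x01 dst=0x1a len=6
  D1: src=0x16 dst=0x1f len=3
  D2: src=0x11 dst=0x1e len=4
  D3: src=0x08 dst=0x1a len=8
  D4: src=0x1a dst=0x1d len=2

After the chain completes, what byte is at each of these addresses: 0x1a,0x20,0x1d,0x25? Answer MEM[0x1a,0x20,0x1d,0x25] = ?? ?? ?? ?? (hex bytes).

[0] 0x01->0x1a len=6 : 2d f1 f4 04 9a f0
[1] 0x16->0x1f len=3 : ef b5 0a
[2] 0x11->0x1e len=4 : 6f e8 78 24
[3] 0x08->0x1a len=8 : 1e de 59 ee 6f a5 47 42
[4] 0x1a->0x1d len=2 : 1e de
query mem[0x1a]=0x1e, mem[0x20]=0x47, mem[0x1d]=0x1e, mem[0x25]=0x80

MEM[0x1a,0x20,0x1d,0x25] = 1e 47 1e 80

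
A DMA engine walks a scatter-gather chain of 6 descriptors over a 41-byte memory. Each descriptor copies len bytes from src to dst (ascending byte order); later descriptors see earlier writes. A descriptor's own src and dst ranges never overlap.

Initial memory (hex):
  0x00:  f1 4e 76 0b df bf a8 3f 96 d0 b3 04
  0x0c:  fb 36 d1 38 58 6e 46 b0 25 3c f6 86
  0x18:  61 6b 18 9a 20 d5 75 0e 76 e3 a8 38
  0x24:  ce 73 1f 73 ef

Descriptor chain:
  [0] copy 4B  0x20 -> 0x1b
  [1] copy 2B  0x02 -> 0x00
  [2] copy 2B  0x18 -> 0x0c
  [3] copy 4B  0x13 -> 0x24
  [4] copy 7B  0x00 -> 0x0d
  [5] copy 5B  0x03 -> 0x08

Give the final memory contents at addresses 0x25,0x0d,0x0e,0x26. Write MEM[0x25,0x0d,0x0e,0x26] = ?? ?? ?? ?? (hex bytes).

MEM[0x25,0x0d,0x0e,0x26] = 25 76 0b 3c

#0 dst[0x1b+4] := {0x76,0xe3,0xa8,0x38}
#1 dst[0x00+2] := {0x76,0x0b}
#2 dst[0x0c+2] := {0x61,0x6b}
#3 dst[0x24+4] := {0xb0,0x25,0x3c,0xf6}
#4 dst[0x0d+7] := {0x76,0x0b,0x76,0x0b,0xdf,0xbf,0xa8}
#5 dst[0x08+5] := {0x0b,0xdf,0xbf,0xa8,0x3f}
query mem[0x25]=0x25, mem[0x0d]=0x76, mem[0x0e]=0x0b, mem[0x26]=0x3c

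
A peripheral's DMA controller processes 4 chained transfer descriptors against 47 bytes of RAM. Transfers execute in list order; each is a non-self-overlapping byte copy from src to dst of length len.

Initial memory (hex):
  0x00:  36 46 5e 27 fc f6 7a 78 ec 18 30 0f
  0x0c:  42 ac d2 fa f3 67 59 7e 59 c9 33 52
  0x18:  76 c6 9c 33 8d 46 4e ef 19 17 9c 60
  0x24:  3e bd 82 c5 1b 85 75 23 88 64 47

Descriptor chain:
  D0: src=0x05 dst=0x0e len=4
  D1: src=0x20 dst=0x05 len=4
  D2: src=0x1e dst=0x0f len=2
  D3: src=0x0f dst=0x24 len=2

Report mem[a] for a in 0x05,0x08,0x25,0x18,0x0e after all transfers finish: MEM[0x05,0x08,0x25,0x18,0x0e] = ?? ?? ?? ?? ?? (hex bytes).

D0: mem[0x0e..0x11] <- [f6 7a 78 ec]
D1: mem[0x05..0x08] <- [19 17 9c 60]
D2: mem[0x0f..0x10] <- [4e ef]
D3: mem[0x24..0x25] <- [4e ef]
query mem[0x05]=0x19, mem[0x08]=0x60, mem[0x25]=0xef, mem[0x18]=0x76, mem[0x0e]=0xf6

MEM[0x05,0x08,0x25,0x18,0x0e] = 19 60 ef 76 f6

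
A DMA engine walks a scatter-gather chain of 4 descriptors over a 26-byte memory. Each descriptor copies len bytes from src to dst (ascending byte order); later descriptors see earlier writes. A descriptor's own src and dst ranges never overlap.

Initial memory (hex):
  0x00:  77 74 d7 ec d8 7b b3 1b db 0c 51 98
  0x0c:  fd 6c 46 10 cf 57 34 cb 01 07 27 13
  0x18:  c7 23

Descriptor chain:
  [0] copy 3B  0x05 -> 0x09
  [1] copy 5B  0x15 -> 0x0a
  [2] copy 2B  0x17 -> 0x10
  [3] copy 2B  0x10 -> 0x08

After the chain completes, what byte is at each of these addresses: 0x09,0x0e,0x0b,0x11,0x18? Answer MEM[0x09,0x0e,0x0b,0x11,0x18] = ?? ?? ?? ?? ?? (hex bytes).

MEM[0x09,0x0e,0x0b,0x11,0x18] = c7 23 27 c7 c7

D0: mem[0x09..0x0b] <- [7b b3 1b]
D1: mem[0x0a..0x0e] <- [07 27 13 c7 23]
D2: mem[0x10..0x11] <- [13 c7]
D3: mem[0x08..0x09] <- [13 c7]
query mem[0x09]=0xc7, mem[0x0e]=0x23, mem[0x0b]=0x27, mem[0x11]=0xc7, mem[0x18]=0xc7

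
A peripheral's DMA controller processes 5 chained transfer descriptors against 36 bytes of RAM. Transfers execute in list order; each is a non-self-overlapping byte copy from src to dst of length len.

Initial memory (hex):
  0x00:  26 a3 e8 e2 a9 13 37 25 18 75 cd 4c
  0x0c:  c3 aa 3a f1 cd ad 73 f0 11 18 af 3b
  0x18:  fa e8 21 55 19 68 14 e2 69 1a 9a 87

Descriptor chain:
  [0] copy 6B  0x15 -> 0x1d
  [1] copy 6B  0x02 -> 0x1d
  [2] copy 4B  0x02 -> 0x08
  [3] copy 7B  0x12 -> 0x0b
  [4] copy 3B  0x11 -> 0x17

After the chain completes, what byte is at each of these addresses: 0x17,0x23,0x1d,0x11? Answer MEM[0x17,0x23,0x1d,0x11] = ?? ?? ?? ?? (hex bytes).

MEM[0x17,0x23,0x1d,0x11] = fa 87 e8 fa

D0: mem[0x1d..0x22] <- [18 af 3b fa e8 21]
D1: mem[0x1d..0x22] <- [e8 e2 a9 13 37 25]
D2: mem[0x08..0x0b] <- [e8 e2 a9 13]
D3: mem[0x0b..0x11] <- [73 f0 11 18 af 3b fa]
D4: mem[0x17..0x19] <- [fa 73 f0]
query mem[0x17]=0xfa, mem[0x23]=0x87, mem[0x1d]=0xe8, mem[0x11]=0xfa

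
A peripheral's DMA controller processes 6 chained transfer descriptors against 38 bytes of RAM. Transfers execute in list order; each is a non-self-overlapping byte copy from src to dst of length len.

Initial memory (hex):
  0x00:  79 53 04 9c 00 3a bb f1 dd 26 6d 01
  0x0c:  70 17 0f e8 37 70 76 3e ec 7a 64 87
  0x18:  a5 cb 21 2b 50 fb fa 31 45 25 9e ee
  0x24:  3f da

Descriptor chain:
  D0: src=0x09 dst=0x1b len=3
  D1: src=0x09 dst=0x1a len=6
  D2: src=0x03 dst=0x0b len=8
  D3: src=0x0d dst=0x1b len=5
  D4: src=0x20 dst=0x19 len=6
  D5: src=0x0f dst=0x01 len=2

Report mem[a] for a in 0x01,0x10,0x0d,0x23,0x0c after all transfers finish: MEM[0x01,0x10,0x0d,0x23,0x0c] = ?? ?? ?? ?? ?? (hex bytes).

D0: mem[0x1b..0x1d] <- [26 6d 01]
D1: mem[0x1a..0x1f] <- [26 6d 01 70 17 0f]
D2: mem[0x0b..0x12] <- [9c 00 3a bb f1 dd 26 6d]
D3: mem[0x1b..0x1f] <- [3a bb f1 dd 26]
D4: mem[0x19..0x1e] <- [45 25 9e ee 3f da]
D5: mem[0x01..0x02] <- [f1 dd]
query mem[0x01]=0xf1, mem[0x10]=0xdd, mem[0x0d]=0x3a, mem[0x23]=0xee, mem[0x0c]=0x00

MEM[0x01,0x10,0x0d,0x23,0x0c] = f1 dd 3a ee 00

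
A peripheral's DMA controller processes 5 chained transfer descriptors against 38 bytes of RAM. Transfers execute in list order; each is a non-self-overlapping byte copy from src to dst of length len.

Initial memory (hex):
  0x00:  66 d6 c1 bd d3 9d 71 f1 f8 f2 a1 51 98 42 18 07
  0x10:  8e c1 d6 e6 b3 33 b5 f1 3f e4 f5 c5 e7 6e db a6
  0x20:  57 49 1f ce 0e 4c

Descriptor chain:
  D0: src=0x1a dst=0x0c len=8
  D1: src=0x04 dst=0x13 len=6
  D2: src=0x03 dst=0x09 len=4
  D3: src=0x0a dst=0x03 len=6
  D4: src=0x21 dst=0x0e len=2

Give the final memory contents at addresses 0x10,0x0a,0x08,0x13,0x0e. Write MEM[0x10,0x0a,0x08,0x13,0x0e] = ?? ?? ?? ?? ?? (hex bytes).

MEM[0x10,0x0a,0x08,0x13,0x0e] = db d3 6e d3 49

[0] 0x1a->0x0c len=8 : f5 c5 e7 6e db a6 57 49
[1] 0x04->0x13 len=6 : d3 9d 71 f1 f8 f2
[2] 0x03->0x09 len=4 : bd d3 9d 71
[3] 0x0a->0x03 len=6 : d3 9d 71 c5 e7 6e
[4] 0x21->0x0e len=2 : 49 1f
query mem[0x10]=0xdb, mem[0x0a]=0xd3, mem[0x08]=0x6e, mem[0x13]=0xd3, mem[0x0e]=0x49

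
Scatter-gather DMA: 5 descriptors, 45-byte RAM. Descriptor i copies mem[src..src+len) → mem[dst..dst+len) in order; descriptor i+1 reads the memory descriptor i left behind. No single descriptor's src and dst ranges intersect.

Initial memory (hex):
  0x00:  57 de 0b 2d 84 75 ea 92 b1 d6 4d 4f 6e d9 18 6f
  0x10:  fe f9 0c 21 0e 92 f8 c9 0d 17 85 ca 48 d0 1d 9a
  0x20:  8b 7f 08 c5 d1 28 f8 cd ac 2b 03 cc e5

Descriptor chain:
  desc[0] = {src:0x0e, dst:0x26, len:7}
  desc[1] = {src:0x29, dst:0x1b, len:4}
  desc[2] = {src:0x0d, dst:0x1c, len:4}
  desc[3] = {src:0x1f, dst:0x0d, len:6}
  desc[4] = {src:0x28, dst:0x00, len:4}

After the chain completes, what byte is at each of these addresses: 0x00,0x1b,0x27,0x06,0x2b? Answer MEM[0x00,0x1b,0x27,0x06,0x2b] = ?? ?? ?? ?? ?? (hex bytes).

#0 dst[0x26+7] := {0x18,0x6f,0xfe,0xf9,0x0c,0x21,0x0e}
#1 dst[0x1b+4] := {0xf9,0x0c,0x21,0x0e}
#2 dst[0x1c+4] := {0xd9,0x18,0x6f,0xfe}
#3 dst[0x0d+6] := {0xfe,0x8b,0x7f,0x08,0xc5,0xd1}
#4 dst[0x00+4] := {0xfe,0xf9,0x0c,0x21}
query mem[0x00]=0xfe, mem[0x1b]=0xf9, mem[0x27]=0x6f, mem[0x06]=0xea, mem[0x2b]=0x21

MEM[0x00,0x1b,0x27,0x06,0x2b] = fe f9 6f ea 21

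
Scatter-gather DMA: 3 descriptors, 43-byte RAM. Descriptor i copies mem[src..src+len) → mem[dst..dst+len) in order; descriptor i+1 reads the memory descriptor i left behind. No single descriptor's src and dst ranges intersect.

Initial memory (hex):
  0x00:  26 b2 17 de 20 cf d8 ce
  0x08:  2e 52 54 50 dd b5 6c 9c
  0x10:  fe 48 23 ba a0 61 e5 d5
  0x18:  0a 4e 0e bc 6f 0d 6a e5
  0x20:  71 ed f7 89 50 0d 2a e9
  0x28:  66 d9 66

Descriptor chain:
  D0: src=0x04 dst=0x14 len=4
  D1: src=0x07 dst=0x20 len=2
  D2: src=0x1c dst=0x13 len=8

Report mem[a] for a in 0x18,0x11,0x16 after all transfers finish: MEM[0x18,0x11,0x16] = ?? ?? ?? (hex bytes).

MEM[0x18,0x11,0x16] = 2e 48 e5

[0] 0x04->0x14 len=4 : 20 cf d8 ce
[1] 0x07->0x20 len=2 : ce 2e
[2] 0x1c->0x13 len=8 : 6f 0d 6a e5 ce 2e f7 89
query mem[0x18]=0x2e, mem[0x11]=0x48, mem[0x16]=0xe5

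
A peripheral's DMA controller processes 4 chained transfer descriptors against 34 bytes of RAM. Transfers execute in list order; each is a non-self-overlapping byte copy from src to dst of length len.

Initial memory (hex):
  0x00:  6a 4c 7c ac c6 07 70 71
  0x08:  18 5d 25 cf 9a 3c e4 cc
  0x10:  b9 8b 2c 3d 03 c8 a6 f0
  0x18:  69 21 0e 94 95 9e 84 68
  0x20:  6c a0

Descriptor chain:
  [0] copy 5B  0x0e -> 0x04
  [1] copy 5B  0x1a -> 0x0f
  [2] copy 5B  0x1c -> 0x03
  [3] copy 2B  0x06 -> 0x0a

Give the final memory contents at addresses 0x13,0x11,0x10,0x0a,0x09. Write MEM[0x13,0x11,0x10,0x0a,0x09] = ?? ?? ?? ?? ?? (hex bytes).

[0] 0x0e->0x04 len=5 : e4 cc b9 8b 2c
[1] 0x1a->0x0f len=5 : 0e 94 95 9e 84
[2] 0x1c->0x03 len=5 : 95 9e 84 68 6c
[3] 0x06->0x0a len=2 : 68 6c
query mem[0x13]=0x84, mem[0x11]=0x95, mem[0x10]=0x94, mem[0x0a]=0x68, mem[0x09]=0x5d

MEM[0x13,0x11,0x10,0x0a,0x09] = 84 95 94 68 5d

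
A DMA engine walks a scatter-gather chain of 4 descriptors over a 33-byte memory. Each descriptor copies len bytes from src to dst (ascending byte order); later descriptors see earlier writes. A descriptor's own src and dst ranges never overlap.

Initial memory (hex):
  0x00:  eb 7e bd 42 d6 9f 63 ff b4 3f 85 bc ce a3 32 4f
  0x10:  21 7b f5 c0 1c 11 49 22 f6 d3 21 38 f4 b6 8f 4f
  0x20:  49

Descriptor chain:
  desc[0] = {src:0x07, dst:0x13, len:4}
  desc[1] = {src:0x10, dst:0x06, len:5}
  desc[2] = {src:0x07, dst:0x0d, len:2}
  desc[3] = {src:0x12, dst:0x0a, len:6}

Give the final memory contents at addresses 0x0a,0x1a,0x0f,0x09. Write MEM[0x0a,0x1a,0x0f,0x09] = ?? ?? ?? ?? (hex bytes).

#0 dst[0x13+4] := {0xff,0xb4,0x3f,0x85}
#1 dst[0x06+5] := {0x21,0x7b,0xf5,0xff,0xb4}
#2 dst[0x0d+2] := {0x7b,0xf5}
#3 dst[0x0a+6] := {0xf5,0xff,0xb4,0x3f,0x85,0x22}
query mem[0x0a]=0xf5, mem[0x1a]=0x21, mem[0x0f]=0x22, mem[0x09]=0xff

MEM[0x0a,0x1a,0x0f,0x09] = f5 21 22 ff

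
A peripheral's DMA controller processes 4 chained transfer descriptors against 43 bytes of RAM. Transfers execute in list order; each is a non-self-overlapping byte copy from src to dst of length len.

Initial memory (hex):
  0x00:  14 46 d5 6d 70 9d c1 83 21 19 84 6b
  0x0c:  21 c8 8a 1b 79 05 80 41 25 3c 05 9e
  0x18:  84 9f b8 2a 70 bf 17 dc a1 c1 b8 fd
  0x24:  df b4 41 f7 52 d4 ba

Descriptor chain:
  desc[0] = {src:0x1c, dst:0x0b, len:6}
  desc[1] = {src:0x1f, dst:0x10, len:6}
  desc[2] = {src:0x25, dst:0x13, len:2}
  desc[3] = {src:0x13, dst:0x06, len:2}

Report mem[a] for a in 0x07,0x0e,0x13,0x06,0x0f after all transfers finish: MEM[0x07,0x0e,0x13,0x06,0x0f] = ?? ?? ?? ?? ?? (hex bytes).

MEM[0x07,0x0e,0x13,0x06,0x0f] = 41 dc b4 b4 a1

D0: mem[0x0b..0x10] <- [70 bf 17 dc a1 c1]
D1: mem[0x10..0x15] <- [dc a1 c1 b8 fd df]
D2: mem[0x13..0x14] <- [b4 41]
D3: mem[0x06..0x07] <- [b4 41]
query mem[0x07]=0x41, mem[0x0e]=0xdc, mem[0x13]=0xb4, mem[0x06]=0xb4, mem[0x0f]=0xa1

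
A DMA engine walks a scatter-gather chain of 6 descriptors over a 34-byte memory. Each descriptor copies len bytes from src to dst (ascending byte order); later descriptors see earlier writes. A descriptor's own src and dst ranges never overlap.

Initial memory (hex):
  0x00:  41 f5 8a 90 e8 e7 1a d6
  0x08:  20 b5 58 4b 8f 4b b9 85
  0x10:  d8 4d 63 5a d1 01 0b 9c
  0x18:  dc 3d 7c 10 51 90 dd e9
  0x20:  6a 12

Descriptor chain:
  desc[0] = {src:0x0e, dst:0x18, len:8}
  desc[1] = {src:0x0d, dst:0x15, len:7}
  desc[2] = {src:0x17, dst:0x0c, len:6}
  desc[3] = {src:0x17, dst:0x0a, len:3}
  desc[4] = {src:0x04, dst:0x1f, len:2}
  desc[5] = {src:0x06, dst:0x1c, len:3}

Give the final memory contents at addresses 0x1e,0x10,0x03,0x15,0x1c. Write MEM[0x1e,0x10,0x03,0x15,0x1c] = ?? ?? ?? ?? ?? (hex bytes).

MEM[0x1e,0x10,0x03,0x15,0x1c] = 20 5a 90 4b 1a

#0 dst[0x18+8] := {0xb9,0x85,0xd8,0x4d,0x63,0x5a,0xd1,0x01}
#1 dst[0x15+7] := {0x4b,0xb9,0x85,0xd8,0x4d,0x63,0x5a}
#2 dst[0x0c+6] := {0x85,0xd8,0x4d,0x63,0x5a,0x63}
#3 dst[0x0a+3] := {0x85,0xd8,0x4d}
#4 dst[0x1f+2] := {0xe8,0xe7}
#5 dst[0x1c+3] := {0x1a,0xd6,0x20}
query mem[0x1e]=0x20, mem[0x10]=0x5a, mem[0x03]=0x90, mem[0x15]=0x4b, mem[0x1c]=0x1a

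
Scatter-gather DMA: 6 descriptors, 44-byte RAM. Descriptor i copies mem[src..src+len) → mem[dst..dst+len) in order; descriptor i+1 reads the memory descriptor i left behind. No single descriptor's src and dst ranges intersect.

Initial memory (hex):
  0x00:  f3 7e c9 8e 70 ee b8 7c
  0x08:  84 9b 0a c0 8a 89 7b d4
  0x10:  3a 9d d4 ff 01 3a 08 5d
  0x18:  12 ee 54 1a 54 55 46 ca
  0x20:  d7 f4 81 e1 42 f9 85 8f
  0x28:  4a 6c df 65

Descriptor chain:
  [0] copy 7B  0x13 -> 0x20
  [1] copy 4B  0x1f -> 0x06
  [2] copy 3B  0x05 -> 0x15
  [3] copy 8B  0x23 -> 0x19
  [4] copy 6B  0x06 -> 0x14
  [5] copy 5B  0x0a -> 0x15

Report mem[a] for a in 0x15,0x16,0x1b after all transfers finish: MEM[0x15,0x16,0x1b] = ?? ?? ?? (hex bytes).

MEM[0x15,0x16,0x1b] = 0a c0 12

#0 dst[0x20+7] := {0xff,0x01,0x3a,0x08,0x5d,0x12,0xee}
#1 dst[0x06+4] := {0xca,0xff,0x01,0x3a}
#2 dst[0x15+3] := {0xee,0xca,0xff}
#3 dst[0x19+8] := {0x08,0x5d,0x12,0xee,0x8f,0x4a,0x6c,0xdf}
#4 dst[0x14+6] := {0xca,0xff,0x01,0x3a,0x0a,0xc0}
#5 dst[0x15+5] := {0x0a,0xc0,0x8a,0x89,0x7b}
query mem[0x15]=0x0a, mem[0x16]=0xc0, mem[0x1b]=0x12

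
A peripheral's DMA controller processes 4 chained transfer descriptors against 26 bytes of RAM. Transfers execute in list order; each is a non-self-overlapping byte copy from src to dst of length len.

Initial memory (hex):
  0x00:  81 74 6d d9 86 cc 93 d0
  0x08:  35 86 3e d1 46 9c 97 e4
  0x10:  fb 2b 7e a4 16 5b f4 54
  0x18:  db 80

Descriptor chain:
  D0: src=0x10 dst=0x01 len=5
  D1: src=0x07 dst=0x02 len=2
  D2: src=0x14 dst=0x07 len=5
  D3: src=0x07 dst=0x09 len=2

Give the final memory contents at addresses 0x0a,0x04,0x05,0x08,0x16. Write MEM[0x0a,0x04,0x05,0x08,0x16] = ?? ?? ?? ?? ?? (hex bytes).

#0 dst[0x01+5] := {0xfb,0x2b,0x7e,0xa4,0x16}
#1 dst[0x02+2] := {0xd0,0x35}
#2 dst[0x07+5] := {0x16,0x5b,0xf4,0x54,0xdb}
#3 dst[0x09+2] := {0x16,0x5b}
query mem[0x0a]=0x5b, mem[0x04]=0xa4, mem[0x05]=0x16, mem[0x08]=0x5b, mem[0x16]=0xf4

MEM[0x0a,0x04,0x05,0x08,0x16] = 5b a4 16 5b f4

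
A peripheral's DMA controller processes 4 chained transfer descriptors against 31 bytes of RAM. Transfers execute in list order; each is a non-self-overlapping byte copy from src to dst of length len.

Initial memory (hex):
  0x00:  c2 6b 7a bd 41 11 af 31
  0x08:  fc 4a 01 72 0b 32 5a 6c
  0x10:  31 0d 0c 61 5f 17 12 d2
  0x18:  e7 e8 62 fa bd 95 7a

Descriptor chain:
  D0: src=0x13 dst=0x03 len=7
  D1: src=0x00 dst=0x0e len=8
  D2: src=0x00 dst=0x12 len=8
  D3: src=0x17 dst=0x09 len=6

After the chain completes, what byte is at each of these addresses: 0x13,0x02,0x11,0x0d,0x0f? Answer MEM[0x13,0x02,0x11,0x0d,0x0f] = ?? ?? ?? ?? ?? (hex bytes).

MEM[0x13,0x02,0x11,0x0d,0x0f] = 6b 7a 61 fa 6b

D0: mem[0x03..0x09] <- [61 5f 17 12 d2 e7 e8]
D1: mem[0x0e..0x15] <- [c2 6b 7a 61 5f 17 12 d2]
D2: mem[0x12..0x19] <- [c2 6b 7a 61 5f 17 12 d2]
D3: mem[0x09..0x0e] <- [17 12 d2 62 fa bd]
query mem[0x13]=0x6b, mem[0x02]=0x7a, mem[0x11]=0x61, mem[0x0d]=0xfa, mem[0x0f]=0x6b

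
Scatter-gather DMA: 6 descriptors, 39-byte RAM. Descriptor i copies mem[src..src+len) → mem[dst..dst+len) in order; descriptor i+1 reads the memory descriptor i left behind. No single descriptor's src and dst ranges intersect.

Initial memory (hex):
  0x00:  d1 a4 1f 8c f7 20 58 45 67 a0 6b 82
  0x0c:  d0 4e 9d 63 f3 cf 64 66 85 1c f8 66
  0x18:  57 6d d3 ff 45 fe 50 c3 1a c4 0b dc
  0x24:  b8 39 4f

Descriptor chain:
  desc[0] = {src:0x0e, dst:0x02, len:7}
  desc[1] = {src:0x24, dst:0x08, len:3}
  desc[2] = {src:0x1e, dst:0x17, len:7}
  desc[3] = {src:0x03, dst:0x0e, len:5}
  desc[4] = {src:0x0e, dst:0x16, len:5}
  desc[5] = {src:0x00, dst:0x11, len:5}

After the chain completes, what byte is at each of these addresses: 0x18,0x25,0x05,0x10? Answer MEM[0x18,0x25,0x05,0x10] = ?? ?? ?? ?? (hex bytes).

  after D0: wrote 7B at 0x02 = 9d63f3cf646685
  after D1: wrote 3B at 0x08 = b8394f
  after D2: wrote 7B at 0x17 = 50c31ac40bdcb8
  after D3: wrote 5B at 0x0e = 63f3cf6466
  after D4: wrote 5B at 0x16 = 63f3cf6466
  after D5: wrote 5B at 0x11 = d1a49d63f3
query mem[0x18]=0xcf, mem[0x25]=0x39, mem[0x05]=0xcf, mem[0x10]=0xcf

MEM[0x18,0x25,0x05,0x10] = cf 39 cf cf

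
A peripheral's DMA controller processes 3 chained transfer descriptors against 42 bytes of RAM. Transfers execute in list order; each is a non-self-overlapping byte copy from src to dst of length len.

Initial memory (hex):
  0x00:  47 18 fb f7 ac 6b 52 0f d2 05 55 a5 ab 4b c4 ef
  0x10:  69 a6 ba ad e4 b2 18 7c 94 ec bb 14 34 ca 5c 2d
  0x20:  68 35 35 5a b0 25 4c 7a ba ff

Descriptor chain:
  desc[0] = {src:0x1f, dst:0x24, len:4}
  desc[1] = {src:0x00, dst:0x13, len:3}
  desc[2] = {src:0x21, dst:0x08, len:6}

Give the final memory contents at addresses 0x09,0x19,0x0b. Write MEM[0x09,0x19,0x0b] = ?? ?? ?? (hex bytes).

  after D0: wrote 4B at 0x24 = 2d683535
  after D1: wrote 3B at 0x13 = 4718fb
  after D2: wrote 6B at 0x08 = 35355a2d6835
query mem[0x09]=0x35, mem[0x19]=0xec, mem[0x0b]=0x2d

MEM[0x09,0x19,0x0b] = 35 ec 2d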